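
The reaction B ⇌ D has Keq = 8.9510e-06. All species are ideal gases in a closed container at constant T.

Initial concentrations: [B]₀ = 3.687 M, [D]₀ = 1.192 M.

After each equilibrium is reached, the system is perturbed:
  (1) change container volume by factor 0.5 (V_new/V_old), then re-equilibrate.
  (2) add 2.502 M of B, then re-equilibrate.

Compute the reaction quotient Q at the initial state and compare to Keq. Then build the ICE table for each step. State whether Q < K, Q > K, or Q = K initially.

Q₀ = 0.3233 vs Keq = 8.9510e-06 ⇒ Q>K, reverse
Step 1:
                  B         D
  I           3.687     1.192
  C           1.192    -1.192
  E           4.879 4.3672e-05
  solve Keq expr → x = -1.192; check Q = 8.9510e-06
Then change container volume by factor 0.5 (V_new/V_old).
Step 2:
                  B         D
  I           9.758 8.7343e-05
  C               0         0
  E           9.758 8.7343e-05
  solve Keq expr → x = 0; check Q = 8.9510e-06
Then add 2.502 M of B.
Step 3:
                  B         D
  I           12.26 8.7343e-05
  C       -2.2395e-05 2.2395e-05
  E           12.26 1.0974e-04
  solve Keq expr → x = 2.2395e-05; check Q = 8.9510e-06

Q₀ = 0.3233; Q > K (proceeds reverse)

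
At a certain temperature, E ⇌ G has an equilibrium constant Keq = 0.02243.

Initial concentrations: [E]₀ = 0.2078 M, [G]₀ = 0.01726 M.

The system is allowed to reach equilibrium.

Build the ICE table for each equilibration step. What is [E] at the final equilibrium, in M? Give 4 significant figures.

[E]_eq = 0.2201 M

Q₀ = 0.08306 vs Keq = 0.02243 ⇒ Q>K, reverse
Step 1:
                   E          G
  init        0.2078    0.01726
  Δ          0.01232   -0.01232
  eq          0.2201   0.004937
  solve Keq expr → x = -0.01232; check Q = 0.02243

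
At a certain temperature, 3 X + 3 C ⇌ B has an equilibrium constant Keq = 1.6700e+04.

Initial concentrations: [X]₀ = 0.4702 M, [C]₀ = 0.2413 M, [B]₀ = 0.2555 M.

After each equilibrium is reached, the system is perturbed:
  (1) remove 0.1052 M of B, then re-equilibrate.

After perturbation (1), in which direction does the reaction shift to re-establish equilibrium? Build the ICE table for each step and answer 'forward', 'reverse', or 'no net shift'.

Direction: forward

Q₀ = 174.9 vs Keq = 1.6700e+04 ⇒ Q<K, forward
Step 1:
                   X          C          B
  I           0.4702     0.2413     0.2555
  C           -0.157     -0.157    0.05232
  E           0.3132    0.08433     0.3078
  solve Keq expr → x = 0.05232; check Q = 1.6700e+04
Then remove 0.1052 M of B.
Step 2:
                   X          C          B
  I           0.3132    0.08433     0.2026
  C        -0.008559  -0.008559   0.002853
  E           0.3047    0.07577     0.2055
  solve Keq expr → x = 0.002853; check Q = 1.6700e+04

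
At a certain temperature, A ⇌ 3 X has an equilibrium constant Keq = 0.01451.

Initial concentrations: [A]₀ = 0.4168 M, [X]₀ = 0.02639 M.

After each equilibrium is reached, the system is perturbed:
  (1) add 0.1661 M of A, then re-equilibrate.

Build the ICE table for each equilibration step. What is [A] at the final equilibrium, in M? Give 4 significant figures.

Q₀ = 4.4095e-05 vs Keq = 0.01451 ⇒ Q<K, forward
Step 1:
                    A           X
  Initial      0.4168     0.02639
  Change     -0.04943      0.1483
  Equil        0.3674      0.1747
  solve Keq expr → x = 0.04943; check Q = 0.01451
Then add 0.1661 M of A.
Step 2:
                    A           X
  Initial      0.5335      0.1747
  Change    -0.007403     0.02221
  Equil        0.5261      0.1969
  solve Keq expr → x = 0.007403; check Q = 0.01451

[A]_eq = 0.5261 M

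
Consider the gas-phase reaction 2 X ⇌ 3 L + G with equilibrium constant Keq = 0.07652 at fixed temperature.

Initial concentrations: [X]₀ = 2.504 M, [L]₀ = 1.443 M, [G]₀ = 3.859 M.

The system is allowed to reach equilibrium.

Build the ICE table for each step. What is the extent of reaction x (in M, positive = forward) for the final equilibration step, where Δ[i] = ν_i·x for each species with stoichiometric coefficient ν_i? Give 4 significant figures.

x = -0.2853 M

Q₀ = 1.849 vs Keq = 0.07652 ⇒ Q>K, reverse
Step 1:
                  X         L         G
  Initial     2.504     1.443     3.859
  Change     0.5706   -0.8559   -0.2853
  Equil       3.075    0.5871     3.574
  solve Keq expr → x = -0.2853; check Q = 0.07652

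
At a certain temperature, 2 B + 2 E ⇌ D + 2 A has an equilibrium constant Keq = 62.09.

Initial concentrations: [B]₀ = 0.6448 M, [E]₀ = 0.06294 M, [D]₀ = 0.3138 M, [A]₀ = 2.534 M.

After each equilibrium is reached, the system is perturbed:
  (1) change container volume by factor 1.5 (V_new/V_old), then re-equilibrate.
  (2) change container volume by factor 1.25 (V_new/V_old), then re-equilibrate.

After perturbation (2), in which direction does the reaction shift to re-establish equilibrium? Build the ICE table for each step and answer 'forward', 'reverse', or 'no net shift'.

Q₀ = 1223 vs Keq = 62.09 ⇒ Q>K, reverse
Step 1:
                  B         E         D         A
  I          0.6448   0.06294    0.3138     2.534
  C          0.1323    0.1323  -0.06613   -0.1323
  E          0.7771    0.1952    0.2477     2.402
  solve Keq expr → x = -0.06613; check Q = 62.09
Then change container volume by factor 1.5 (V_new/V_old).
Step 2:
                  B         E         D         A
  I           0.518    0.1301    0.1651     1.601
  C         0.01797   0.01797 -0.008986  -0.01797
  E           0.536    0.1481    0.1561     1.583
  solve Keq expr → x = -0.008986; check Q = 62.09
Then change container volume by factor 1.25 (V_new/V_old).
Step 3:
                  B         E         D         A
  I          0.4288    0.1185    0.1249     1.267
  C        0.008394  0.008394 -0.004197 -0.008394
  E          0.4372    0.1269    0.1207     1.258
  solve Keq expr → x = -0.004197; check Q = 62.09

Direction: reverse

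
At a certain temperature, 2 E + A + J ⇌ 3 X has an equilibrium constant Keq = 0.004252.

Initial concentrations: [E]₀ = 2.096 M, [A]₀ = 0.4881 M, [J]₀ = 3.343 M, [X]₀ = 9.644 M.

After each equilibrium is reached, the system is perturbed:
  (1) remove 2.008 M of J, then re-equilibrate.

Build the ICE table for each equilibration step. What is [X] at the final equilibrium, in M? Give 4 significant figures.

Q₀ = 125.1 vs Keq = 0.004252 ⇒ Q>K, reverse
Step 1:
                   E          A          J          X
  Initial      2.096     0.4881      3.343      9.644
  Change       5.333      2.666      2.666     -7.999
  Equil        7.429      3.155      6.009      1.645
  solve Keq expr → x = -2.666; check Q = 0.004252
Then remove 2.008 M of J.
Step 2:
                   E          A          J          X
  Initial      7.429      3.155      4.001      1.645
  Change      0.1181    0.05905    0.05905    -0.1772
  Equil        7.547      3.214      4.061      1.467
  solve Keq expr → x = -0.05905; check Q = 0.004252

[X]_eq = 1.467 M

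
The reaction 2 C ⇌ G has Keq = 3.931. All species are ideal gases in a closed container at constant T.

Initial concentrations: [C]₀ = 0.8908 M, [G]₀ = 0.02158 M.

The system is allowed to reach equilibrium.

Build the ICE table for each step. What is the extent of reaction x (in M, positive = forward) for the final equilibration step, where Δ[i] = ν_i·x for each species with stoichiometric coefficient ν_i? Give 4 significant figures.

x = 0.302 M

Q₀ = 0.0272 vs Keq = 3.931 ⇒ Q<K, forward
Step 1:
                   C          G
  init        0.8908    0.02158
  Δ          -0.6039      0.302
  eq          0.2869     0.3235
  solve Keq expr → x = 0.302; check Q = 3.931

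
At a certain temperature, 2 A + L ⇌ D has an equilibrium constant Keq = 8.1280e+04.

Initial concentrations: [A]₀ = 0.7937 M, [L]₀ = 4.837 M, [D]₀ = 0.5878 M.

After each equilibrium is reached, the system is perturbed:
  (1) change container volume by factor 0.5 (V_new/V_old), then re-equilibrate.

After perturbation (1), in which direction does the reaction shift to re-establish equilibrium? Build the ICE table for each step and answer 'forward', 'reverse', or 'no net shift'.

Q₀ = 0.1929 vs Keq = 8.1280e+04 ⇒ Q<K, forward
Step 1:
                  A         L         D
  init       0.7937     4.837    0.5878
  Δ          -0.792    -0.396     0.396
  eq       0.001651     4.441    0.9838
  solve Keq expr → x = 0.396; check Q = 8.1280e+04
Then change container volume by factor 0.5 (V_new/V_old).
Step 2:
                  A         L         D
  init     0.003302     8.882     1.968
  Δ       -0.001651 -8.2525e-04 8.2525e-04
  eq       0.001651     8.881     1.968
  solve Keq expr → x = 8.2525e-04; check Q = 8.1280e+04

Direction: forward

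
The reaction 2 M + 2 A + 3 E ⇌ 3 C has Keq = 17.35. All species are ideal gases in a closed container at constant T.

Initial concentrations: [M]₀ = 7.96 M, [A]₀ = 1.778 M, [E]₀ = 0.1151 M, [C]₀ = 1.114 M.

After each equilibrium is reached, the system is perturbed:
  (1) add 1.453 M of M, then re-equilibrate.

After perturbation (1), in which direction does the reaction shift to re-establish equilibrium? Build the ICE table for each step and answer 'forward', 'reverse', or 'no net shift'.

Q₀ = 4.526 vs Keq = 17.35 ⇒ Q<K, forward
Step 1:
                   M          A          E          C
  I             7.96      1.778     0.1151      1.114
  C         -0.02543   -0.02543   -0.03814    0.03814
  E            7.935      1.753    0.07696      1.152
  solve Keq expr → x = 0.01271; check Q = 17.35
Then add 1.453 M of M.
Step 2:
                   M          A          E          C
  I            9.388      1.753    0.07696      1.152
  C        -0.005035  -0.005035  -0.007553   0.007553
  E            9.383      1.748    0.06941       1.16
  solve Keq expr → x = 0.002518; check Q = 17.35

Direction: forward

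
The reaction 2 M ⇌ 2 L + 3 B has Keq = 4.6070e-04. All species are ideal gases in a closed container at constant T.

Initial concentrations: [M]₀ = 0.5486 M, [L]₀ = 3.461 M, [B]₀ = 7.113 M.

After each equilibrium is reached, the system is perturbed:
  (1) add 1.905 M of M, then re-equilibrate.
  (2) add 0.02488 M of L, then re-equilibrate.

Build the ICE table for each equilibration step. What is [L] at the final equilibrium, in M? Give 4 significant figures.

[L]_eq = 0.04632 M

Q₀ = 1.4324e+04 vs Keq = 4.6070e-04 ⇒ Q>K, reverse
Step 1:
                  M         L         B
  Initial    0.5486     3.461     7.113
  Change       3.43     -3.43    -5.145
  Equil       3.979   0.03093     1.968
  solve Keq expr → x = -1.715; check Q = 4.6070e-04
Then add 1.905 M of M.
Step 2:
                  M         L         B
  Initial     5.884   0.03093     1.968
  Change   -0.01398   0.01398   0.02097
  Equil        5.87   0.04492     1.989
  solve Keq expr → x = 0.006991; check Q = 4.6070e-04
Then add 0.02488 M of L.
Step 3:
                  M         L         B
  Initial      5.87    0.0698     1.989
  Change    0.02348  -0.02348  -0.03521
  Equil       5.893   0.04632     1.954
  solve Keq expr → x = -0.01174; check Q = 4.6070e-04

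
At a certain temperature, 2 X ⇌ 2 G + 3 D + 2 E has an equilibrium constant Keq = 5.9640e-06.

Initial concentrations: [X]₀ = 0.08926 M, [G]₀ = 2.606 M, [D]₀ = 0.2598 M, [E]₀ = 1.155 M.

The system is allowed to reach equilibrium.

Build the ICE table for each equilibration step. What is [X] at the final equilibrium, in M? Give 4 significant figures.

Q₀ = 19.94 vs Keq = 5.9640e-06 ⇒ Q>K, reverse
Step 1:
                  X         G         D         E
  init      0.08926     2.606    0.2598     1.155
  Δ          0.1705   -0.1705   -0.2557   -0.1705
  eq         0.2597     2.436  0.004121    0.9845
  solve Keq expr → x = -0.08523; check Q = 5.9640e-06

[X]_eq = 0.2597 M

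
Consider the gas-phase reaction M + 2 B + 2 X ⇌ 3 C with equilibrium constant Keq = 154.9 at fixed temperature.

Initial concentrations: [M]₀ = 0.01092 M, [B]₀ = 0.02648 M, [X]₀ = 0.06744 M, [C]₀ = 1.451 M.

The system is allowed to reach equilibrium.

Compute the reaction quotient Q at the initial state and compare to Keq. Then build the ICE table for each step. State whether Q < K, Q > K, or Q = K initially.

Q₀ = 8.7722e+07; Q > K (proceeds reverse)

Q₀ = 8.7722e+07 vs Keq = 154.9 ⇒ Q>K, reverse
Step 1:
                   M          B          X          C
  I          0.01092    0.02648    0.06744      1.451
  C           0.1781     0.3563     0.3563    -0.5344
  E           0.1891     0.3827     0.4237     0.9166
  solve Keq expr → x = -0.1781; check Q = 154.9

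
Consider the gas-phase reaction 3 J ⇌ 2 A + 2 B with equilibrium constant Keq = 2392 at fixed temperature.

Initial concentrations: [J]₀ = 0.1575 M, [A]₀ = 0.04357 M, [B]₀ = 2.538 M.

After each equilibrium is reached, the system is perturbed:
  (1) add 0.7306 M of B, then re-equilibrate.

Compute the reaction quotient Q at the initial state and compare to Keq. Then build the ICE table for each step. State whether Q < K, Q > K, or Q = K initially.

Q₀ = 3.13 vs Keq = 2392 ⇒ Q<K, forward
Step 1:
                    J           A           B
  init         0.1575     0.04357       2.538
  Δ            -0.122     0.08133     0.08133
  eq           0.0355      0.1249       2.619
  solve Keq expr → x = 0.04067; check Q = 2392
Then add 0.7306 M of B.
Step 2:
                    J           A           B
  init         0.0355      0.1249        3.35
  Δ          0.005478   -0.003652   -0.003652
  eq          0.04098      0.1212       3.346
  solve Keq expr → x = -0.001826; check Q = 2392

Q₀ = 3.13; Q < K (proceeds forward)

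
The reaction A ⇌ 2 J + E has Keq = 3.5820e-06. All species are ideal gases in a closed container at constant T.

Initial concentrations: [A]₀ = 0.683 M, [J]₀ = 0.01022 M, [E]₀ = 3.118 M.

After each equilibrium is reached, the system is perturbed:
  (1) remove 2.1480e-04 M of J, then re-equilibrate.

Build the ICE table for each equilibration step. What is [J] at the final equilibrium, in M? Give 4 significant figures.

Q₀ = 4.7682e-04 vs Keq = 3.5820e-06 ⇒ Q>K, reverse
Step 1:
                    A           J           E
  Initial       0.683     0.01022       3.118
  Change     0.004665   -0.009331   -0.004665
  Equil        0.6877  8.8948e-04       3.113
  solve Keq expr → x = -0.004665; check Q = 3.5820e-06
Then remove 2.1480e-04 M of J.
Step 2:
                    A           J           E
  Initial      0.6877  6.7468e-04       3.113
  Change  -1.0736e-04  2.1472e-04  1.0736e-04
  Equil        0.6876  8.8940e-04       3.113
  solve Keq expr → x = 1.0736e-04; check Q = 3.5820e-06

[J]_eq = 8.8940e-04 M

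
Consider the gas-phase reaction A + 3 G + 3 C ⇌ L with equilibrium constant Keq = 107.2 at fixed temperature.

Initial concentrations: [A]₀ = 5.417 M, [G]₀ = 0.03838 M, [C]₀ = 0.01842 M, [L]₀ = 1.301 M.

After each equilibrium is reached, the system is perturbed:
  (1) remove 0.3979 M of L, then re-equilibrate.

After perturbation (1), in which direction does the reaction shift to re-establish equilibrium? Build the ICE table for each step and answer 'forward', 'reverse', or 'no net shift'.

Q₀ = 6.7973e+08 vs Keq = 107.2 ⇒ Q>K, reverse
Step 1:
                    A           G           C           L
  init          5.417     0.03838     0.01842       1.301
  Δ             0.109      0.3271      0.3271      -0.109
  eq            5.526      0.3654      0.3455       1.192
  solve Keq expr → x = -0.109; check Q = 107.2
Then remove 0.3979 M of L.
Step 2:
                    A           G           C           L
  init          5.526      0.3654      0.3455      0.7941
  Δ         -0.007549    -0.02265    -0.02265    0.007549
  eq            5.518      0.3428      0.3228      0.8016
  solve Keq expr → x = 0.007549; check Q = 107.2

Direction: forward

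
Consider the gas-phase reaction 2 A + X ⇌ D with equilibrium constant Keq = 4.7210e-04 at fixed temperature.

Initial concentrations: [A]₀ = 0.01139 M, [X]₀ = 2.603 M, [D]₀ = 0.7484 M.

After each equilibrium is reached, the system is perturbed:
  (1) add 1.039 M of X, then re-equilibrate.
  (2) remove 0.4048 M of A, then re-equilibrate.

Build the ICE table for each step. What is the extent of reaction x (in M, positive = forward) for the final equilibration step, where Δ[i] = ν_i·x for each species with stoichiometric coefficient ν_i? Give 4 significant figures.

x = -0.002153 M

Q₀ = 2216 vs Keq = 4.7210e-04 ⇒ Q>K, reverse
Step 1:
                   A          X          D
  I          0.01139      2.603     0.7484
  C             1.49     0.7448    -0.7448
  E            1.501      3.348   0.003561
  solve Keq expr → x = -0.7448; check Q = 4.7210e-04
Then add 1.039 M of X.
Step 2:
                   A          X          D
  I            1.501      4.387   0.003561
  C        -0.002181  -0.001091   0.001091
  E            1.499      4.386   0.004652
  solve Keq expr → x = 0.001091; check Q = 4.7210e-04
Then remove 0.4048 M of A.
Step 3:
                   A          X          D
  I            1.094      4.386   0.004652
  C         0.004305   0.002153  -0.002153
  E            1.098      4.388   0.002499
  solve Keq expr → x = -0.002153; check Q = 4.7210e-04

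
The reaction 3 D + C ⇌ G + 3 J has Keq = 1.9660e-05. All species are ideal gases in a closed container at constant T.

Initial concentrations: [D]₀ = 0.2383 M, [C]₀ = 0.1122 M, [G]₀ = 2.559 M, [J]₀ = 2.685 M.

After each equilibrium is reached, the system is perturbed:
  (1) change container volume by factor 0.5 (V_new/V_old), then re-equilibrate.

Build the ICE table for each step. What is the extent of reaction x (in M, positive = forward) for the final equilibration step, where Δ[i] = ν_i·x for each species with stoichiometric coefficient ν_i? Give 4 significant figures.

x = 0 M

Q₀ = 3.2624e+04 vs Keq = 1.9660e-05 ⇒ Q>K, reverse
Step 1:
                   D          C          G          J
  I           0.2383     0.1122      2.559      2.685
  C             2.62     0.8735    -0.8735      -2.62
  E            2.859     0.9857      1.686    0.06452
  solve Keq expr → x = -0.8735; check Q = 1.9660e-05
Then change container volume by factor 0.5 (V_new/V_old).
Step 2:
                   D          C          G          J
  I            5.718      1.971      3.371      0.129
  C                0          0          0          0
  E            5.718      1.971      3.371      0.129
  solve Keq expr → x = 0; check Q = 1.9660e-05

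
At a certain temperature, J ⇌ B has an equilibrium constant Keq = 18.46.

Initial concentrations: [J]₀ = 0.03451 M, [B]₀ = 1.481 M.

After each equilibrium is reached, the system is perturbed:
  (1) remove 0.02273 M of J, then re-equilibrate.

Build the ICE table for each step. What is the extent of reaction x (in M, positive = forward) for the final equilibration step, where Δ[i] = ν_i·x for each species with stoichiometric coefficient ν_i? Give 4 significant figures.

Q₀ = 42.92 vs Keq = 18.46 ⇒ Q>K, reverse
Step 1:
                    J           B
  Initial     0.03451       1.481
  Change      0.04337    -0.04337
  Equil       0.07788       1.438
  solve Keq expr → x = -0.04337; check Q = 18.46
Then remove 0.02273 M of J.
Step 2:
                    J           B
  Initial     0.05515       1.438
  Change      0.02156    -0.02156
  Equil       0.07671       1.416
  solve Keq expr → x = -0.02156; check Q = 18.46

x = -0.02156 M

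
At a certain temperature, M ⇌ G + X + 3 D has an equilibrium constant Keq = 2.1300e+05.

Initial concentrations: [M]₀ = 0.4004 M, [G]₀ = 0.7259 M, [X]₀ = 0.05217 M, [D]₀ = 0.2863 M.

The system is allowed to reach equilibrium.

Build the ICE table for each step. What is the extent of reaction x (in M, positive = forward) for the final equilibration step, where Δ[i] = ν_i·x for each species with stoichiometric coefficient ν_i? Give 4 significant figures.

x = 0.4004 M

Q₀ = 0.00222 vs Keq = 2.1300e+05 ⇒ Q<K, forward
Step 1:
                    M           G           X           D
  Initial      0.4004      0.7259     0.05217      0.2863
  Change      -0.4004      0.4004      0.4004       1.201
  Equil    7.8759e-06       1.126      0.4526       1.487
  solve Keq expr → x = 0.4004; check Q = 2.1300e+05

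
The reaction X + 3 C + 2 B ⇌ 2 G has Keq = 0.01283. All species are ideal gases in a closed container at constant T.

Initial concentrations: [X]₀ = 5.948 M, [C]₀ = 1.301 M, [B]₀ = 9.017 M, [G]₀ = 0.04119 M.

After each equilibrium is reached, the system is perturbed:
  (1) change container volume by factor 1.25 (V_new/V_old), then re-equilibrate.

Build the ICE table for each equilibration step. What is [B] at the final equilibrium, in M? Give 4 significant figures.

[B]_eq = 6.8 M

Q₀ = 1.5931e-06 vs Keq = 0.01283 ⇒ Q<K, forward
Step 1:
                    X           C           B           G
  I             5.948       1.301       9.017     0.04119
  C           -0.2925     -0.8774      -0.585       0.585
  E             5.656      0.4236       8.432      0.6261
  solve Keq expr → x = 0.2925; check Q = 0.01283
Then change container volume by factor 1.25 (V_new/V_old).
Step 2:
                    X           C           B           G
  I             4.524      0.3389       6.746      0.5009
  C           0.02699     0.08096     0.05397    -0.05397
  E             4.551      0.4198         6.8      0.4469
  solve Keq expr → x = -0.02699; check Q = 0.01283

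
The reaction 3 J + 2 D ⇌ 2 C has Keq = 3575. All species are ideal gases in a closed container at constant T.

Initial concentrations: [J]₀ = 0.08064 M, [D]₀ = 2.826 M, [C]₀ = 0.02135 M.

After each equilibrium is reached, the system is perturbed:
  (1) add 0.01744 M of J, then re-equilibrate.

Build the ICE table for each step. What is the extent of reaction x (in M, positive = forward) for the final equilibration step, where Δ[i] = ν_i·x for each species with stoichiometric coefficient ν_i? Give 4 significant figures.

x = 0.005613 M

Q₀ = 0.1088 vs Keq = 3575 ⇒ Q<K, forward
Step 1:
                  J         D         C
  init      0.08064     2.826   0.02135
  Δ        -0.07495  -0.04996   0.04996
  eq       0.005694     2.776   0.07131
  solve Keq expr → x = 0.02498; check Q = 3575
Then add 0.01744 M of J.
Step 2:
                  J         D         C
  init      0.02313     2.776   0.07131
  Δ        -0.01684  -0.01123   0.01123
  eq       0.006294     2.765   0.08254
  solve Keq expr → x = 0.005613; check Q = 3575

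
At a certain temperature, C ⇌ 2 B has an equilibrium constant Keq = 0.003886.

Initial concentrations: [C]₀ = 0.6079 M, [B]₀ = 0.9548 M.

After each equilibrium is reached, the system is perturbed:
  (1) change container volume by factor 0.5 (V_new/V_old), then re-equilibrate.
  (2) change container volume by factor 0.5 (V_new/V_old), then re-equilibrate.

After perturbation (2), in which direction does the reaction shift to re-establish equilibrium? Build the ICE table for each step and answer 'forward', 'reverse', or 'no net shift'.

Direction: reverse

Q₀ = 1.5 vs Keq = 0.003886 ⇒ Q>K, reverse
Step 1:
                    C           B
  I            0.6079      0.9548
  C            0.4454     -0.8908
  E             1.053     0.06398
  solve Keq expr → x = -0.4454; check Q = 0.003886
Then change container volume by factor 0.5 (V_new/V_old).
Step 2:
                    C           B
  I             2.107       0.128
  C           0.01854    -0.03708
  E             2.125     0.09088
  solve Keq expr → x = -0.01854; check Q = 0.003886
Then change container volume by factor 0.5 (V_new/V_old).
Step 3:
                    C           B
  I              4.25      0.1818
  C           0.02642    -0.05283
  E             4.277      0.1289
  solve Keq expr → x = -0.02642; check Q = 0.003886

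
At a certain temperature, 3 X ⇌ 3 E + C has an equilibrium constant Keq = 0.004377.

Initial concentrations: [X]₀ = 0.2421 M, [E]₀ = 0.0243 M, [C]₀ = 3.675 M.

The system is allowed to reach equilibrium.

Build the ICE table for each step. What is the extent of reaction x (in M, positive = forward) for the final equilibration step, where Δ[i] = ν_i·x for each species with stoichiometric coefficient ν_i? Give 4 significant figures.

x = 4.1039e-04 M

Q₀ = 0.003716 vs Keq = 0.004377 ⇒ Q<K, forward
Step 1:
                   X          E          C
  init        0.2421     0.0243      3.675
  Δ        -0.001231   0.001231 4.1039e-04
  eq          0.2409    0.02553      3.675
  solve Keq expr → x = 4.1039e-04; check Q = 0.004377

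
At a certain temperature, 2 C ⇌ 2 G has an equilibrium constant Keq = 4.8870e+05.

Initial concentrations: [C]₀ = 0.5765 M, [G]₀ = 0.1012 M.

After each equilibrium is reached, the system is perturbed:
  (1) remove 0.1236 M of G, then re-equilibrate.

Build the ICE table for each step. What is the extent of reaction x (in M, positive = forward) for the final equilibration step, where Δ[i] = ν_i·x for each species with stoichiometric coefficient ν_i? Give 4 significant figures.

Q₀ = 0.03082 vs Keq = 4.8870e+05 ⇒ Q<K, forward
Step 1:
                  C         G
  Initial    0.5765    0.1012
  Change    -0.5755    0.5755
  Equil   9.6804e-04    0.6767
  solve Keq expr → x = 0.2878; check Q = 4.8870e+05
Then remove 0.1236 M of G.
Step 2:
                  C         G
  Initial 9.6804e-04    0.5531
  Change  -1.7655e-04 1.7655e-04
  Equil   7.9149e-04    0.5533
  solve Keq expr → x = 8.8277e-05; check Q = 4.8870e+05

x = 8.8277e-05 M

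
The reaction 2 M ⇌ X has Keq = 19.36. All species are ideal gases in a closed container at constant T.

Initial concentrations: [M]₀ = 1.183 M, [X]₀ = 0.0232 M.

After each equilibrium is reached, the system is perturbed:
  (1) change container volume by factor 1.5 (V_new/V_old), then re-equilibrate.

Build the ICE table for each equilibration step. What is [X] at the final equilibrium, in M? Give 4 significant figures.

[X]_eq = 0.3432 M

Q₀ = 0.01658 vs Keq = 19.36 ⇒ Q<K, forward
Step 1:
                   M          X
  I            1.183     0.0232
  C           -1.017     0.5086
  E           0.1657     0.5318
  solve Keq expr → x = 0.5086; check Q = 19.36
Then change container volume by factor 1.5 (V_new/V_old).
Step 2:
                   M          X
  I           0.1105     0.3546
  C          0.02265   -0.01133
  E           0.1331     0.3432
  solve Keq expr → x = -0.01133; check Q = 19.36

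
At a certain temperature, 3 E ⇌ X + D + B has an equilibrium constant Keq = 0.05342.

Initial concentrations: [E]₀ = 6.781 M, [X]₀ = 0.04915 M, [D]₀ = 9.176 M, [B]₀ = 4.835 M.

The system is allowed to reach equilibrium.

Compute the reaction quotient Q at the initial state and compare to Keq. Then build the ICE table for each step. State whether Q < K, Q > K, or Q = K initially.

Q₀ = 0.006993 vs Keq = 0.05342 ⇒ Q<K, forward
Step 1:
                    E           X           D           B
  I             6.781     0.04915       9.176       4.835
  C            -0.637      0.2123      0.2123      0.2123
  E             6.144      0.2615       9.388       5.047
  solve Keq expr → x = 0.2123; check Q = 0.05342

Q₀ = 0.006993; Q < K (proceeds forward)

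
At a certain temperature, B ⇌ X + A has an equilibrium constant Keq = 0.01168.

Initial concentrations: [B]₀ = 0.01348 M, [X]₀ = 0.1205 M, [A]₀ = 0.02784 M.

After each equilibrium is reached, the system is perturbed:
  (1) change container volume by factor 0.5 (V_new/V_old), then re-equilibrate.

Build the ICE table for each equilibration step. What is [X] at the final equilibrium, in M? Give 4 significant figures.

Q₀ = 0.2489 vs Keq = 0.01168 ⇒ Q>K, reverse
Step 1:
                    B           X           A
  init        0.01348      0.1205     0.02784
  Δ            0.0234     -0.0234     -0.0234
  eq          0.03688      0.0971    0.004437
  solve Keq expr → x = -0.0234; check Q = 0.01168
Then change container volume by factor 0.5 (V_new/V_old).
Step 2:
                    B           X           A
  init        0.07377      0.1942    0.008874
  Δ           0.00409    -0.00409    -0.00409
  eq          0.07786      0.1901    0.004784
  solve Keq expr → x = -0.00409; check Q = 0.01168

[X]_eq = 0.1901 M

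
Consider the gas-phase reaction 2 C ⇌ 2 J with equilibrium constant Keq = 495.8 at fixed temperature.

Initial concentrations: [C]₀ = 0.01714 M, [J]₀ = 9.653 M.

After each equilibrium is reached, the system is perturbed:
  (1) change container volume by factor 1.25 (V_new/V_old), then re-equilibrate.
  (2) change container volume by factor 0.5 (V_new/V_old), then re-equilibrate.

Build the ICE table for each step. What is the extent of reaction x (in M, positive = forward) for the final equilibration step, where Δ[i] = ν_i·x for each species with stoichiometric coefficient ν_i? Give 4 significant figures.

x = 0 M

Q₀ = 3.1718e+05 vs Keq = 495.8 ⇒ Q>K, reverse
Step 1:
                   C          J
  I          0.01714      9.653
  C           0.3985    -0.3985
  E           0.4156      9.255
  solve Keq expr → x = -0.1992; check Q = 495.8
Then change container volume by factor 1.25 (V_new/V_old).
Step 2:
                   C          J
  I           0.3325      7.404
  C                0          0
  E           0.3325      7.404
  solve Keq expr → x = 0; check Q = 495.8
Then change container volume by factor 0.5 (V_new/V_old).
Step 3:
                   C          J
  I            0.665      14.81
  C                0          0
  E            0.665      14.81
  solve Keq expr → x = 0; check Q = 495.8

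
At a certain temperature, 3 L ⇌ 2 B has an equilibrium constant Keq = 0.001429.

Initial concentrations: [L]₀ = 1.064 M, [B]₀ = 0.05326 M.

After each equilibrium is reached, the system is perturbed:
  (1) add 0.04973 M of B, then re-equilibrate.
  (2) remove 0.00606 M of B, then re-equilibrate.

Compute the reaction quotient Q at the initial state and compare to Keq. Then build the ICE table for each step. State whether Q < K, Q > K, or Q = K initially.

Q₀ = 0.002355 vs Keq = 0.001429 ⇒ Q>K, reverse
Step 1:
                   L          B
  Initial      1.064    0.05326
  Change     0.01623   -0.01082
  Equil         1.08    0.04244
  solve Keq expr → x = -0.005409; check Q = 0.001429
Then add 0.04973 M of B.
Step 2:
                   L          B
  Initial       1.08    0.09217
  Change     0.06845   -0.04563
  Equil        1.149    0.04654
  solve Keq expr → x = -0.02282; check Q = 0.001429
Then remove 0.00606 M of B.
Step 3:
                   L          B
  Initial      1.149    0.04048
  Change   -0.008332   0.005555
  Equil         1.14    0.04603
  solve Keq expr → x = 0.002777; check Q = 0.001429

Q₀ = 0.002355; Q > K (proceeds reverse)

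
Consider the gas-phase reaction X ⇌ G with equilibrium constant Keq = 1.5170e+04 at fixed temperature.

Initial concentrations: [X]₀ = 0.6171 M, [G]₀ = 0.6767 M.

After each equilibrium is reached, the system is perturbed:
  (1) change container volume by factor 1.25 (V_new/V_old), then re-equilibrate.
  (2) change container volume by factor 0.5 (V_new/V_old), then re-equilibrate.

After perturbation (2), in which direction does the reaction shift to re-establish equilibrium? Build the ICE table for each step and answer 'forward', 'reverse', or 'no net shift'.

Q₀ = 1.097 vs Keq = 1.5170e+04 ⇒ Q<K, forward
Step 1:
                    X           G
  I            0.6171      0.6767
  C            -0.617       0.617
  E        8.5281e-05       1.294
  solve Keq expr → x = 0.617; check Q = 1.5170e+04
Then change container volume by factor 1.25 (V_new/V_old).
Step 2:
                    X           G
  I        6.8225e-05       1.035
  C                 0           0
  E        6.8225e-05       1.035
  solve Keq expr → x = 0; check Q = 1.5170e+04
Then change container volume by factor 0.5 (V_new/V_old).
Step 3:
                    X           G
  I        1.3645e-04        2.07
  C                 0           0
  E        1.3645e-04        2.07
  solve Keq expr → x = 0; check Q = 1.5170e+04

Direction: no net shift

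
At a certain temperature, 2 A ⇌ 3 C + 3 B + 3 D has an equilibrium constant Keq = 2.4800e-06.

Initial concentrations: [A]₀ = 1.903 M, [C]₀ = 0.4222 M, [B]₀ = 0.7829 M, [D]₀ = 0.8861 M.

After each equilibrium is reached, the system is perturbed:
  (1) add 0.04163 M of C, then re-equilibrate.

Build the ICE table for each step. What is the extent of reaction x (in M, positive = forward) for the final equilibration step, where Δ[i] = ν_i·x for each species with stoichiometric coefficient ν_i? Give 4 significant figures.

Q₀ = 0.006938 vs Keq = 2.4800e-06 ⇒ Q>K, reverse
Step 1:
                    A           C           B           D
  I             1.903      0.4222      0.7829      0.8861
  C            0.2217     -0.3325     -0.3325     -0.3325
  E             2.125     0.08971      0.4504      0.5536
  solve Keq expr → x = -0.1108; check Q = 2.4800e-06
Then add 0.04163 M of C.
Step 2:
                    A           C           B           D
  I             2.125      0.1313      0.4504      0.5536
  C           0.01958    -0.02937    -0.02937    -0.02937
  E             2.144       0.102       0.421      0.5242
  solve Keq expr → x = -0.009791; check Q = 2.4800e-06

x = -0.009791 M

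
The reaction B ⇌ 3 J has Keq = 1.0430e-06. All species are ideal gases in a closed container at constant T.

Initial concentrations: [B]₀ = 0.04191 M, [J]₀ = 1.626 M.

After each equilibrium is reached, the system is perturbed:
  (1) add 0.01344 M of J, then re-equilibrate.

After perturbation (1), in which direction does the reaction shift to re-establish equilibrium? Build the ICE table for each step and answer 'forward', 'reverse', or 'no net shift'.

Direction: reverse

Q₀ = 102.6 vs Keq = 1.0430e-06 ⇒ Q>K, reverse
Step 1:
                    B           J
  Initial     0.04191       1.626
  Change       0.5392      -1.618
  Equil        0.5811    0.008463
  solve Keq expr → x = -0.5392; check Q = 1.0430e-06
Then add 0.01344 M of J.
Step 2:
                    B           J
  Initial      0.5811      0.0219
  Change     0.004473    -0.01342
  Equil        0.5856    0.008484
  solve Keq expr → x = -0.004473; check Q = 1.0430e-06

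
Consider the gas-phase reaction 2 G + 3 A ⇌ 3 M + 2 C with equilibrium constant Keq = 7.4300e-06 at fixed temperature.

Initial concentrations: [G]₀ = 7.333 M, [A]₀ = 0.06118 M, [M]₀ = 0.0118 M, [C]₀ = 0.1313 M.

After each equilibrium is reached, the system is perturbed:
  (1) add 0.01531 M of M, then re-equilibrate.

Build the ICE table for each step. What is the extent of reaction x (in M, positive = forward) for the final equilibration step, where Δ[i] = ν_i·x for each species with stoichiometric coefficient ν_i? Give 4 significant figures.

Q₀ = 2.3003e-06 vs Keq = 7.4300e-06 ⇒ Q<K, forward
Step 1:
                    G           A           M           C
  Initial       7.333     0.06118      0.0118      0.1313
  Change    -0.002807   -0.004211    0.004211    0.002807
  Equil          7.33     0.05697     0.01601      0.1341
  solve Keq expr → x = 0.001404; check Q = 7.4300e-06
Then add 0.01531 M of M.
Step 2:
                    G           A           M           C
  Initial        7.33     0.05697     0.03132      0.1341
  Change     0.007566     0.01135    -0.01135   -0.007566
  Equil         7.338     0.06832     0.01997      0.1265
  solve Keq expr → x = -0.003783; check Q = 7.4300e-06

x = -0.003783 M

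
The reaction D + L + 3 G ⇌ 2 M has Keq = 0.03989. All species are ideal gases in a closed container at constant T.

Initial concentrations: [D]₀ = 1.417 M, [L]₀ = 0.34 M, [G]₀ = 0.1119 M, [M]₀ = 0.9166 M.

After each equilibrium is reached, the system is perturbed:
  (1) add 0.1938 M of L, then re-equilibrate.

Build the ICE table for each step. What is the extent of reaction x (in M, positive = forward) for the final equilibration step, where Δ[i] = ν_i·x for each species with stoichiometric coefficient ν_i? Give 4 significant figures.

Q₀ = 1245 vs Keq = 0.03989 ⇒ Q>K, reverse
Step 1:
                    D           L           G           M
  Initial       1.417        0.34      0.1119      0.9166
  Change        0.332       0.332      0.9961     -0.6641
  Equil         1.749       0.672       1.108      0.2525
  solve Keq expr → x = -0.332; check Q = 0.03989
Then add 0.1938 M of L.
Step 2:
                    D           L           G           M
  Initial       1.749      0.8658       1.108      0.2525
  Change     -0.01005    -0.01005    -0.03015      0.0201
  Equil         1.739      0.8558       1.078      0.2726
  solve Keq expr → x = 0.01005; check Q = 0.03989

x = 0.01005 M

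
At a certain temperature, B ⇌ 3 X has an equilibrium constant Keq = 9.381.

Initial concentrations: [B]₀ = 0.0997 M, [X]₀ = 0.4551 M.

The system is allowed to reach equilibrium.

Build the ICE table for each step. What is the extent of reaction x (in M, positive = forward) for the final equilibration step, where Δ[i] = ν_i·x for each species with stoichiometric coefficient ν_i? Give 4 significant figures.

x = 0.06883 M

Q₀ = 0.9454 vs Keq = 9.381 ⇒ Q<K, forward
Step 1:
                   B          X
  I           0.0997     0.4551
  C         -0.06883     0.2065
  E          0.03087     0.6616
  solve Keq expr → x = 0.06883; check Q = 9.381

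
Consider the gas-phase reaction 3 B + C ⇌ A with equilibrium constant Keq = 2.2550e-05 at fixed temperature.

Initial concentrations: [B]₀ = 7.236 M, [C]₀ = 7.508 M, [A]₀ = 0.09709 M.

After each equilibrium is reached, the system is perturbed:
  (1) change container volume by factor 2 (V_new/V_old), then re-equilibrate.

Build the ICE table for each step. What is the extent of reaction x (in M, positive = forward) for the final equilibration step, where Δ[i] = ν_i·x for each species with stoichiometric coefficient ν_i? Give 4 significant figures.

Q₀ = 3.4131e-05 vs Keq = 2.2550e-05 ⇒ Q>K, reverse
Step 1:
                  B         C         A
  Initial     7.236     7.508   0.09709
  Change     0.0907   0.03023  -0.03023
  Equil       7.327     7.538   0.06686
  solve Keq expr → x = -0.03023; check Q = 2.2550e-05
Then change container volume by factor 2 (V_new/V_old).
Step 2:
                  B         C         A
  Initial     3.663     3.769   0.03343
  Change    0.08673   0.02891  -0.02891
  Equil        3.75     3.798  0.004517
  solve Keq expr → x = -0.02891; check Q = 2.2550e-05

x = -0.02891 M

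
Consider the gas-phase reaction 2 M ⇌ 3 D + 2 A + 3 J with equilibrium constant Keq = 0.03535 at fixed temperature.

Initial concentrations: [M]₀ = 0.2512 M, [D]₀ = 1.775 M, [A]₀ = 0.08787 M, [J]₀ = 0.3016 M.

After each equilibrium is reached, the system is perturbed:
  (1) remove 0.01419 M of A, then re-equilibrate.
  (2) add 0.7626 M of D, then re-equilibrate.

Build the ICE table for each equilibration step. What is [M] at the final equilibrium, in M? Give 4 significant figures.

[M]_eq = 0.2529 M

Q₀ = 0.01877 vs Keq = 0.03535 ⇒ Q<K, forward
Step 1:
                    M           D           A           J
  I            0.2512       1.775     0.08787      0.3016
  C          -0.01367      0.0205     0.01367      0.0205
  E            0.2375       1.796      0.1015      0.3221
  solve Keq expr → x = 0.006835; check Q = 0.03535
Then remove 0.01419 M of A.
Step 2:
                    M           D           A           J
  I            0.2375       1.796     0.08735      0.3221
  C          -0.00642     0.00963     0.00642     0.00963
  E            0.2311       1.805     0.09377      0.3317
  solve Keq expr → x = 0.00321; check Q = 0.03535
Then add 0.7626 M of D.
Step 3:
                    M           D           A           J
  I            0.2311       2.568     0.09377      0.3317
  C           0.02176    -0.03264    -0.02176    -0.03264
  E            0.2529       2.535     0.07201      0.2991
  solve Keq expr → x = -0.01088; check Q = 0.03535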